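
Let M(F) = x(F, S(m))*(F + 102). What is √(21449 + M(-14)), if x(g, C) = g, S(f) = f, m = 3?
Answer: √20217 ≈ 142.19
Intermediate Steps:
M(F) = F*(102 + F) (M(F) = F*(F + 102) = F*(102 + F))
√(21449 + M(-14)) = √(21449 - 14*(102 - 14)) = √(21449 - 14*88) = √(21449 - 1232) = √20217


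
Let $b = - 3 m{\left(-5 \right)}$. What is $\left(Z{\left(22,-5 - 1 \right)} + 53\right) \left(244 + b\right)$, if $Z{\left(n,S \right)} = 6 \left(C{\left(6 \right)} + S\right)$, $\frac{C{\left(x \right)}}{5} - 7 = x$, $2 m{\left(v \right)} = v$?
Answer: $\frac{204721}{2} \approx 1.0236 \cdot 10^{5}$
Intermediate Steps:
$m{\left(v \right)} = \frac{v}{2}$
$C{\left(x \right)} = 35 + 5 x$
$Z{\left(n,S \right)} = 390 + 6 S$ ($Z{\left(n,S \right)} = 6 \left(\left(35 + 5 \cdot 6\right) + S\right) = 6 \left(\left(35 + 30\right) + S\right) = 6 \left(65 + S\right) = 390 + 6 S$)
$b = \frac{15}{2}$ ($b = - 3 \cdot \frac{1}{2} \left(-5\right) = \left(-3\right) \left(- \frac{5}{2}\right) = \frac{15}{2} \approx 7.5$)
$\left(Z{\left(22,-5 - 1 \right)} + 53\right) \left(244 + b\right) = \left(\left(390 + 6 \left(-5 - 1\right)\right) + 53\right) \left(244 + \frac{15}{2}\right) = \left(\left(390 + 6 \left(-6\right)\right) + 53\right) \frac{503}{2} = \left(\left(390 - 36\right) + 53\right) \frac{503}{2} = \left(354 + 53\right) \frac{503}{2} = 407 \cdot \frac{503}{2} = \frac{204721}{2}$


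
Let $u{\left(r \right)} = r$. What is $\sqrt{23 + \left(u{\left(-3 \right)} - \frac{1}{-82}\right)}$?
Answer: $\frac{\sqrt{134562}}{82} \approx 4.4735$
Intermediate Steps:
$\sqrt{23 + \left(u{\left(-3 \right)} - \frac{1}{-82}\right)} = \sqrt{23 - \frac{245}{82}} = \sqrt{\frac{1641}{82}} = \frac{\sqrt{134562}}{82}$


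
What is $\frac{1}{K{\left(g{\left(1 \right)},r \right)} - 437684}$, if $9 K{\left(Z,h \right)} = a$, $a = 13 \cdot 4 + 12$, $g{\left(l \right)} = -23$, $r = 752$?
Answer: $- \frac{9}{3939092} \approx -2.2848 \cdot 10^{-6}$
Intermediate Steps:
$a = 64$ ($a = 52 + 12 = 64$)
$K{\left(Z,h \right)} = \frac{64}{9}$ ($K{\left(Z,h \right)} = \frac{1}{9} \cdot 64 = \frac{64}{9}$)
$\frac{1}{K{\left(g{\left(1 \right)},r \right)} - 437684} = \frac{1}{\frac{64}{9} - 437684} = \frac{1}{- \frac{3939092}{9}} = - \frac{9}{3939092}$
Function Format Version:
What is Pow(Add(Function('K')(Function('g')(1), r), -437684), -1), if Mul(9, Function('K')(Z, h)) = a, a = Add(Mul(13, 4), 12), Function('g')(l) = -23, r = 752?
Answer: Rational(-9, 3939092) ≈ -2.2848e-6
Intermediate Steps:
a = 64 (a = Add(52, 12) = 64)
Function('K')(Z, h) = Rational(64, 9) (Function('K')(Z, h) = Mul(Rational(1, 9), 64) = Rational(64, 9))
Pow(Add(Function('K')(Function('g')(1), r), -437684), -1) = Pow(Add(Rational(64, 9), -437684), -1) = Pow(Rational(-3939092, 9), -1) = Rational(-9, 3939092)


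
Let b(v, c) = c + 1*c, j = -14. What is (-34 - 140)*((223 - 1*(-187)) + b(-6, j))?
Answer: -66468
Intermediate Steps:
b(v, c) = 2*c (b(v, c) = c + c = 2*c)
(-34 - 140)*((223 - 1*(-187)) + b(-6, j)) = (-34 - 140)*((223 - 1*(-187)) + 2*(-14)) = -174*((223 + 187) - 28) = -174*(410 - 28) = -174*382 = -66468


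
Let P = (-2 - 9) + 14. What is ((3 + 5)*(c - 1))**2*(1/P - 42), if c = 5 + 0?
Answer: -128000/3 ≈ -42667.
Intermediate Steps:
c = 5
P = 3 (P = -11 + 14 = 3)
((3 + 5)*(c - 1))**2*(1/P - 42) = ((3 + 5)*(5 - 1))**2*(1/3 - 42) = (8*4)**2*(1/3 - 42) = 32**2*(-125/3) = 1024*(-125/3) = -128000/3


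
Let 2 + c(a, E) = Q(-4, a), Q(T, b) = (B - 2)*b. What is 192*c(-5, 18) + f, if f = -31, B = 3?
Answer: -1375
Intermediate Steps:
Q(T, b) = b (Q(T, b) = (3 - 2)*b = 1*b = b)
c(a, E) = -2 + a
192*c(-5, 18) + f = 192*(-2 - 5) - 31 = 192*(-7) - 31 = -1344 - 31 = -1375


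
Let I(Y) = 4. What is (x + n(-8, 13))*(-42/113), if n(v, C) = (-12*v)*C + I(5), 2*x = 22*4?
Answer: -54432/113 ≈ -481.70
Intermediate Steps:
x = 44 (x = (22*4)/2 = (½)*88 = 44)
n(v, C) = 4 - 12*C*v (n(v, C) = (-12*v)*C + 4 = -12*C*v + 4 = 4 - 12*C*v)
(x + n(-8, 13))*(-42/113) = (44 + (4 - 12*13*(-8)))*(-42/113) = (44 + (4 + 1248))*(-42*1/113) = (44 + 1252)*(-42/113) = 1296*(-42/113) = -54432/113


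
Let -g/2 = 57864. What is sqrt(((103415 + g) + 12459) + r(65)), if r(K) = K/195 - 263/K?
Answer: sqrt(5410470)/195 ≈ 11.928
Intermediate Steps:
r(K) = -263/K + K/195 (r(K) = K*(1/195) - 263/K = K/195 - 263/K = -263/K + K/195)
g = -115728 (g = -2*57864 = -115728)
sqrt(((103415 + g) + 12459) + r(65)) = sqrt(((103415 - 115728) + 12459) + (-263/65 + (1/195)*65)) = sqrt((-12313 + 12459) + (-263*1/65 + 1/3)) = sqrt(146 + (-263/65 + 1/3)) = sqrt(146 - 724/195) = sqrt(27746/195) = sqrt(5410470)/195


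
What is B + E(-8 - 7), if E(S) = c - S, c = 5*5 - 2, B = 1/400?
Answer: 15201/400 ≈ 38.003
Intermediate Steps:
B = 1/400 ≈ 0.0025000
c = 23 (c = 25 - 2 = 23)
E(S) = 23 - S
B + E(-8 - 7) = 1/400 + (23 - (-8 - 7)) = 1/400 + (23 - 1*(-15)) = 1/400 + (23 + 15) = 1/400 + 38 = 15201/400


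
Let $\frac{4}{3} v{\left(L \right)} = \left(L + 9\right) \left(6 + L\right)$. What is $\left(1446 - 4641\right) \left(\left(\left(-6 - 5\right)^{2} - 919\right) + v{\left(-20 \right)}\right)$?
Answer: $\frac{4361175}{2} \approx 2.1806 \cdot 10^{6}$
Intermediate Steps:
$v{\left(L \right)} = \frac{3 \left(6 + L\right) \left(9 + L\right)}{4}$ ($v{\left(L \right)} = \frac{3 \left(L + 9\right) \left(6 + L\right)}{4} = \frac{3 \left(9 + L\right) \left(6 + L\right)}{4} = \frac{3 \left(6 + L\right) \left(9 + L\right)}{4}$)
$\left(1446 - 4641\right) \left(\left(\left(-6 - 5\right)^{2} - 919\right) + v{\left(-20 \right)}\right) = \left(1446 - 4641\right) \left(\left(\left(-6 - 5\right)^{2} - 919\right) + \left(\frac{81}{2} + \frac{3 \left(-20\right)^{2}}{4} + \frac{45}{4} \left(-20\right)\right)\right) = - 3195 \left(\left(\left(-11\right)^{2} - 919\right) + \left(\frac{81}{2} + \frac{3}{4} \cdot 400 - 225\right)\right) = - 3195 \left(\left(121 - 919\right) + \left(\frac{81}{2} + 300 - 225\right)\right) = - 3195 \left(-798 + \frac{231}{2}\right) = \left(-3195\right) \left(- \frac{1365}{2}\right) = \frac{4361175}{2}$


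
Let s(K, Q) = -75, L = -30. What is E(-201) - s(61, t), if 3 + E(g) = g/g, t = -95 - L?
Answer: 73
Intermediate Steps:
t = -65 (t = -95 - 1*(-30) = -95 + 30 = -65)
E(g) = -2 (E(g) = -3 + g/g = -3 + 1 = -2)
E(-201) - s(61, t) = -2 - 1*(-75) = -2 + 75 = 73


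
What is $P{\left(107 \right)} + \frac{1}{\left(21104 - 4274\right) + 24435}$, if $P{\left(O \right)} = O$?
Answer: $\frac{4415356}{41265} \approx 107.0$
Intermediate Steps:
$P{\left(107 \right)} + \frac{1}{\left(21104 - 4274\right) + 24435} = 107 + \frac{1}{\left(21104 - 4274\right) + 24435} = 107 + \frac{1}{16830 + 24435} = 107 + \frac{1}{41265} = \frac{4415356}{41265}$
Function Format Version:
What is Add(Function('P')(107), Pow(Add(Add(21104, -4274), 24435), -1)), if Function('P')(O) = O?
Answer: Rational(4415356, 41265) ≈ 107.00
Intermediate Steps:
Add(Function('P')(107), Pow(Add(Add(21104, -4274), 24435), -1)) = Add(107, Pow(Add(Add(21104, -4274), 24435), -1)) = Add(107, Pow(Add(16830, 24435), -1)) = Add(107, Pow(41265, -1)) = Add(107, Rational(1, 41265)) = Rational(4415356, 41265)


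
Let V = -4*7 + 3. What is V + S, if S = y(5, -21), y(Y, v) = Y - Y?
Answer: -25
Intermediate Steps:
V = -25 (V = -28 + 3 = -25)
y(Y, v) = 0
S = 0
V + S = -25 + 0 = -25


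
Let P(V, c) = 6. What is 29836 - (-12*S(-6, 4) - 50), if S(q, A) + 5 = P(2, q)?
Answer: 29898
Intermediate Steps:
S(q, A) = 1 (S(q, A) = -5 + 6 = 1)
29836 - (-12*S(-6, 4) - 50) = 29836 - (-12*1 - 50) = 29836 - (-12 - 50) = 29836 - 1*(-62) = 29836 + 62 = 29898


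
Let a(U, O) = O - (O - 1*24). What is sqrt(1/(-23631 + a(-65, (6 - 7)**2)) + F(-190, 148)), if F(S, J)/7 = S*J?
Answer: I*sqrt(12188561333863)/7869 ≈ 443.67*I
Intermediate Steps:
F(S, J) = 7*J*S (F(S, J) = 7*(S*J) = 7*(J*S) = 7*J*S)
a(U, O) = 24 (a(U, O) = O - (O - 24) = O - (-24 + O) = O + (24 - O) = 24)
sqrt(1/(-23631 + a(-65, (6 - 7)**2)) + F(-190, 148)) = sqrt(1/(-23631 + 24) + 7*148*(-190)) = sqrt(1/(-23607) - 196840) = sqrt(-1/23607 - 196840) = sqrt(-4646801881/23607) = I*sqrt(12188561333863)/7869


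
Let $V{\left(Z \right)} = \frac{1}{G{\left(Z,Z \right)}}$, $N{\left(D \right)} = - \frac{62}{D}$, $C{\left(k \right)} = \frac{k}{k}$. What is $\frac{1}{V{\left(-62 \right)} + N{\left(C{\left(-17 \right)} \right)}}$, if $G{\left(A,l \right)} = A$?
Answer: $- \frac{62}{3845} \approx -0.016125$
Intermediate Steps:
$C{\left(k \right)} = 1$
$V{\left(Z \right)} = \frac{1}{Z}$
$\frac{1}{V{\left(-62 \right)} + N{\left(C{\left(-17 \right)} \right)}} = \frac{1}{\frac{1}{-62} - \frac{62}{1}} = \frac{1}{- \frac{1}{62} - 62} = \frac{1}{- \frac{3845}{62}} = - \frac{62}{3845}$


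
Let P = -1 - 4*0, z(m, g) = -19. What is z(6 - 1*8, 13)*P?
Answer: 19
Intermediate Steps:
P = -1 (P = -1 + 0 = -1)
z(6 - 1*8, 13)*P = -19*(-1) = 19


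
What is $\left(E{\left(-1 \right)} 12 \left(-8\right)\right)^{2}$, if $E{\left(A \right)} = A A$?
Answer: $9216$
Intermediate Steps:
$E{\left(A \right)} = A^{2}$
$\left(E{\left(-1 \right)} 12 \left(-8\right)\right)^{2} = \left(\left(-1\right)^{2} \cdot 12 \left(-8\right)\right)^{2} = \left(1 \cdot 12 \left(-8\right)\right)^{2} = \left(12 \left(-8\right)\right)^{2} = \left(-96\right)^{2} = 9216$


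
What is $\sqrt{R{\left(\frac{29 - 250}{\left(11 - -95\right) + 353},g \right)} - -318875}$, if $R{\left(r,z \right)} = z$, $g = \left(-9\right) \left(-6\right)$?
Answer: $\sqrt{318929} \approx 564.74$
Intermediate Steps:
$g = 54$
$\sqrt{R{\left(\frac{29 - 250}{\left(11 - -95\right) + 353},g \right)} - -318875} = \sqrt{54 - -318875} = \sqrt{54 + 318875} = \sqrt{318929}$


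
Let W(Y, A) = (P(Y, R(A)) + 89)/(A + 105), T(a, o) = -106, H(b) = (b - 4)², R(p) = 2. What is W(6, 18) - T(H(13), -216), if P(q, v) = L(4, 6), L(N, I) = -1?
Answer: 13126/123 ≈ 106.72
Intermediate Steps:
H(b) = (-4 + b)²
P(q, v) = -1
W(Y, A) = 88/(105 + A) (W(Y, A) = (-1 + 89)/(A + 105) = 88/(105 + A))
W(6, 18) - T(H(13), -216) = 88/(105 + 18) - 1*(-106) = 88/123 + 106 = 13126/123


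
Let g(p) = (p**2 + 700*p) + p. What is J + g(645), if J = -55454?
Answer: 812716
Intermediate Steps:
g(p) = p**2 + 701*p
J + g(645) = -55454 + 645*(701 + 645) = -55454 + 645*1346 = -55454 + 868170 = 812716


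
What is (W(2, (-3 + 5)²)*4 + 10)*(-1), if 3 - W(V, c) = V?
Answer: -14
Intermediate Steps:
W(V, c) = 3 - V
(W(2, (-3 + 5)²)*4 + 10)*(-1) = ((3 - 1*2)*4 + 10)*(-1) = ((3 - 2)*4 + 10)*(-1) = (1*4 + 10)*(-1) = (4 + 10)*(-1) = 14*(-1) = -14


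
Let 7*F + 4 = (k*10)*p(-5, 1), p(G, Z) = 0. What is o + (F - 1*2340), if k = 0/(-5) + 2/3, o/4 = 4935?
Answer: 121796/7 ≈ 17399.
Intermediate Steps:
o = 19740 (o = 4*4935 = 19740)
k = ⅔ (k = 0*(-⅕) + 2*(⅓) = 0 + ⅔ = ⅔ ≈ 0.66667)
F = -4/7 (F = -4/7 + (((⅔)*10)*0)/7 = -4/7 + ((20/3)*0)/7 = -4/7 + (⅐)*0 = -4/7 + 0 = -4/7 ≈ -0.57143)
o + (F - 1*2340) = 19740 + (-4/7 - 1*2340) = 19740 + (-4/7 - 2340) = 19740 - 16384/7 = 121796/7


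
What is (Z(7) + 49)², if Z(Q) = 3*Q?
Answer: 4900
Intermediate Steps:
(Z(7) + 49)² = (3*7 + 49)² = (21 + 49)² = 70² = 4900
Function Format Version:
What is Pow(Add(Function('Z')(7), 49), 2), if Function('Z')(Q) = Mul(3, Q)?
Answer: 4900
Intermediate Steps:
Pow(Add(Function('Z')(7), 49), 2) = Pow(Add(Mul(3, 7), 49), 2) = Pow(Add(21, 49), 2) = Pow(70, 2) = 4900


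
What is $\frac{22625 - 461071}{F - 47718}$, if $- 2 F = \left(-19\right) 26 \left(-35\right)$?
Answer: $\frac{438446}{56363} \approx 7.779$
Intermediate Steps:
$F = -8645$ ($F = - \frac{\left(-19\right) 26 \left(-35\right)}{2} = - \frac{\left(-494\right) \left(-35\right)}{2} = \left(- \frac{1}{2}\right) 17290 = -8645$)
$\frac{22625 - 461071}{F - 47718} = \frac{22625 - 461071}{-8645 - 47718} = - \frac{438446}{-56363} = \left(-438446\right) \left(- \frac{1}{56363}\right) = \frac{438446}{56363}$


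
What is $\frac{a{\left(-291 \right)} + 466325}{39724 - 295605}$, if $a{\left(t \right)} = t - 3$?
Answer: $- \frac{466031}{255881} \approx -1.8213$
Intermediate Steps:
$a{\left(t \right)} = -3 + t$ ($a{\left(t \right)} = t - 3 = -3 + t$)
$\frac{a{\left(-291 \right)} + 466325}{39724 - 295605} = \frac{\left(-3 - 291\right) + 466325}{39724 - 295605} = \frac{-294 + 466325}{-255881} = 466031 \left(- \frac{1}{255881}\right) = - \frac{466031}{255881}$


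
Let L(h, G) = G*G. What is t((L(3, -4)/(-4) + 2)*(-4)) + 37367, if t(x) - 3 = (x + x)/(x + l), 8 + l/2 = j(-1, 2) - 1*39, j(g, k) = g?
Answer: 411068/11 ≈ 37370.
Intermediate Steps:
L(h, G) = G²
l = -96 (l = -16 + 2*(-1 - 1*39) = -16 + 2*(-1 - 39) = -16 + 2*(-40) = -16 - 80 = -96)
t(x) = 3 + 2*x/(-96 + x) (t(x) = 3 + (x + x)/(x - 96) = 3 + (2*x)/(-96 + x) = 3 + 2*x/(-96 + x))
t((L(3, -4)/(-4) + 2)*(-4)) + 37367 = (-288 + 5*(((-4)²/(-4) + 2)*(-4)))/(-96 + ((-4)²/(-4) + 2)*(-4)) + 37367 = (-288 + 5*((16*(-¼) + 2)*(-4)))/(-96 + (16*(-¼) + 2)*(-4)) + 37367 = (-288 + 5*((-4 + 2)*(-4)))/(-96 + (-4 + 2)*(-4)) + 37367 = (-288 + 5*(-2*(-4)))/(-96 - 2*(-4)) + 37367 = (-288 + 5*8)/(-96 + 8) + 37367 = (-288 + 40)/(-88) + 37367 = -1/88*(-248) + 37367 = 31/11 + 37367 = 411068/11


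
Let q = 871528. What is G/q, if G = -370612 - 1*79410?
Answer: -225011/435764 ≈ -0.51636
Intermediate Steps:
G = -450022 (G = -370612 - 79410 = -450022)
G/q = -450022/871528 = -450022*1/871528 = -225011/435764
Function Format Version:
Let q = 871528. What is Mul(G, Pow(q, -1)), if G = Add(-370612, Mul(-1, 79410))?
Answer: Rational(-225011, 435764) ≈ -0.51636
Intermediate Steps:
G = -450022 (G = Add(-370612, -79410) = -450022)
Mul(G, Pow(q, -1)) = Mul(-450022, Pow(871528, -1)) = Mul(-450022, Rational(1, 871528)) = Rational(-225011, 435764)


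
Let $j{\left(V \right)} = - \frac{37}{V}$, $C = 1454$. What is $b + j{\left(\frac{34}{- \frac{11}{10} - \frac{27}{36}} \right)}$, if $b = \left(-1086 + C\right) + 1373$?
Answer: $\frac{1185249}{680} \approx 1743.0$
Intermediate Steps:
$b = 1741$ ($b = \left(-1086 + 1454\right) + 1373 = 368 + 1373 = 1741$)
$b + j{\left(\frac{34}{- \frac{11}{10} - \frac{27}{36}} \right)} = 1741 - \frac{37}{34 \frac{1}{- \frac{11}{10} - \frac{27}{36}}} = 1741 - \frac{37}{34 \frac{1}{\left(-11\right) \frac{1}{10} - \frac{3}{4}}} = 1741 - \frac{37}{34 \frac{1}{- \frac{11}{10} - \frac{3}{4}}} = 1741 - \frac{37}{34 \frac{1}{- \frac{37}{20}}} = 1741 - \frac{37}{34 \left(- \frac{20}{37}\right)} = 1741 - \frac{37}{- \frac{680}{37}} = 1741 - - \frac{1369}{680} = 1741 + \frac{1369}{680} = \frac{1185249}{680}$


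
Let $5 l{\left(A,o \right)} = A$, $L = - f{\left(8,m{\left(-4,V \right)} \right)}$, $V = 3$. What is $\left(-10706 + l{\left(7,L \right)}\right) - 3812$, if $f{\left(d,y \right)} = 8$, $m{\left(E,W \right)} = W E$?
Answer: $- \frac{72583}{5} \approx -14517.0$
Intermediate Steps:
$m{\left(E,W \right)} = E W$
$L = -8$ ($L = \left(-1\right) 8 = -8$)
$l{\left(A,o \right)} = \frac{A}{5}$
$\left(-10706 + l{\left(7,L \right)}\right) - 3812 = \left(-10706 + \frac{1}{5} \cdot 7\right) - 3812 = \left(-10706 + \frac{7}{5}\right) - 3812 = - \frac{53523}{5} - 3812 = - \frac{72583}{5}$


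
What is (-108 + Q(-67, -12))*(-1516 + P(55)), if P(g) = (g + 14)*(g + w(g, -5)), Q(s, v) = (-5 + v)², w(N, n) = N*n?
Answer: -3021976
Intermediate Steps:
P(g) = -4*g*(14 + g) (P(g) = (g + 14)*(g + g*(-5)) = (14 + g)*(g - 5*g) = (14 + g)*(-4*g) = -4*g*(14 + g))
(-108 + Q(-67, -12))*(-1516 + P(55)) = (-108 + (-5 - 12)²)*(-1516 + 4*55*(-14 - 1*55)) = (-108 + (-17)²)*(-1516 + 4*55*(-14 - 55)) = (-108 + 289)*(-1516 + 4*55*(-69)) = 181*(-1516 - 15180) = 181*(-16696) = -3021976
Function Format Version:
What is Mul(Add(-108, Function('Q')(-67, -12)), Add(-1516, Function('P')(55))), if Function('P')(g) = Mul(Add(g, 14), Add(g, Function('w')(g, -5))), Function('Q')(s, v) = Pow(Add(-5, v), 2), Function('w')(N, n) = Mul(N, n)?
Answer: -3021976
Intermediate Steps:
Function('P')(g) = Mul(-4, g, Add(14, g)) (Function('P')(g) = Mul(Add(g, 14), Add(g, Mul(g, -5))) = Mul(Add(14, g), Add(g, Mul(-5, g))) = Mul(Add(14, g), Mul(-4, g)) = Mul(-4, g, Add(14, g)))
Mul(Add(-108, Function('Q')(-67, -12)), Add(-1516, Function('P')(55))) = Mul(Add(-108, Pow(Add(-5, -12), 2)), Add(-1516, Mul(4, 55, Add(-14, Mul(-1, 55))))) = Mul(Add(-108, Pow(-17, 2)), Add(-1516, Mul(4, 55, Add(-14, -55)))) = Mul(Add(-108, 289), Add(-1516, Mul(4, 55, -69))) = Mul(181, Add(-1516, -15180)) = Mul(181, -16696) = -3021976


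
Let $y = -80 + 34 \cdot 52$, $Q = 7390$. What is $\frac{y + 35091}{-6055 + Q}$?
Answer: $\frac{36779}{1335} \approx 27.55$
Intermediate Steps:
$y = 1688$ ($y = -80 + 1768 = 1688$)
$\frac{y + 35091}{-6055 + Q} = \frac{1688 + 35091}{-6055 + 7390} = \frac{36779}{1335}$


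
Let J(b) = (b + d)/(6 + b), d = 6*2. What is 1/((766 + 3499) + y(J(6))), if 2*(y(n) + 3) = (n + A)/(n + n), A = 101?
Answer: 12/51349 ≈ 0.00023369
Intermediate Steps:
d = 12
J(b) = (12 + b)/(6 + b) (J(b) = (b + 12)/(6 + b) = (12 + b)/(6 + b))
y(n) = -3 + (101 + n)/(4*n) (y(n) = -3 + ((n + 101)/(n + n))/2 = -3 + ((101 + n)/((2*n)))/2 = -3 + ((101 + n)*(1/(2*n)))/2 = -3 + ((101 + n)/(2*n))/2 = -3 + (101 + n)/(4*n))
1/((766 + 3499) + y(J(6))) = 1/((766 + 3499) + (101 - 11*(12 + 6)/(6 + 6))/(4*(((12 + 6)/(6 + 6))))) = 1/(4265 + (101 - 11*18/12)/(4*((18/12)))) = 1/(4265 + (101 - 11*18/12)/(4*(((1/12)*18)))) = 1/(4265 + (101 - 11*3/2)/(4*(3/2))) = 1/(4265 + (¼)*(⅔)*(101 - 33/2)) = 1/(4265 + (¼)*(⅔)*(169/2)) = 1/(4265 + 169/12) = 1/(51349/12) = 12/51349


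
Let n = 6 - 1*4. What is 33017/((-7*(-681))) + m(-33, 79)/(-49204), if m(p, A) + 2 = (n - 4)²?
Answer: 812279467/117277734 ≈ 6.9261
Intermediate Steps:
n = 2 (n = 6 - 4 = 2)
m(p, A) = 2 (m(p, A) = -2 + (2 - 4)² = -2 + (-2)² = -2 + 4 = 2)
33017/((-7*(-681))) + m(-33, 79)/(-49204) = 33017/((-7*(-681))) + 2/(-49204) = 33017/4767 + 2*(-1/49204) = 33017*(1/4767) - 1/24602 = 33017/4767 - 1/24602 = 812279467/117277734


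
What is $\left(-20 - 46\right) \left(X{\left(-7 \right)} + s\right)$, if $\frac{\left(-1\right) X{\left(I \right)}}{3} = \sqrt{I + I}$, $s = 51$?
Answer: $-3366 + 198 i \sqrt{14} \approx -3366.0 + 740.85 i$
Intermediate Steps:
$X{\left(I \right)} = - 3 \sqrt{2} \sqrt{I}$ ($X{\left(I \right)} = - 3 \sqrt{I + I} = - 3 \sqrt{2 I} = - 3 \sqrt{2} \sqrt{I}$)
$\left(-20 - 46\right) \left(X{\left(-7 \right)} + s\right) = \left(-20 - 46\right) \left(- 3 \sqrt{2} \sqrt{-7} + 51\right) = - 66 \left(- 3 \sqrt{2} i \sqrt{7} + 51\right) = - 66 \left(- 3 i \sqrt{14} + 51\right) = - 66 \left(51 - 3 i \sqrt{14}\right) = -3366 + 198 i \sqrt{14}$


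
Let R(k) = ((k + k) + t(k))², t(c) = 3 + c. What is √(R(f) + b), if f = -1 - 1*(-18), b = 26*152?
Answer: 2*√1717 ≈ 82.873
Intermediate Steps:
b = 3952
f = 17 (f = -1 + 18 = 17)
R(k) = (3 + 3*k)² (R(k) = ((k + k) + (3 + k))² = (2*k + (3 + k))² = (3 + 3*k)²)
√(R(f) + b) = √(9*(1 + 17)² + 3952) = √(9*18² + 3952) = √(9*324 + 3952) = √(2916 + 3952) = √6868 = 2*√1717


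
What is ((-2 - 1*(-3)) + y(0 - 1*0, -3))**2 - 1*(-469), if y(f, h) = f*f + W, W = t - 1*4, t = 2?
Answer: 470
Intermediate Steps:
W = -2 (W = 2 - 1*4 = 2 - 4 = -2)
y(f, h) = -2 + f**2 (y(f, h) = f*f - 2 = f**2 - 2 = -2 + f**2)
((-2 - 1*(-3)) + y(0 - 1*0, -3))**2 - 1*(-469) = ((-2 - 1*(-3)) + (-2 + (0 - 1*0)**2))**2 - 1*(-469) = ((-2 + 3) + (-2 + (0 + 0)**2))**2 + 469 = (1 + (-2 + 0**2))**2 + 469 = (1 + (-2 + 0))**2 + 469 = (1 - 2)**2 + 469 = (-1)**2 + 469 = 1 + 469 = 470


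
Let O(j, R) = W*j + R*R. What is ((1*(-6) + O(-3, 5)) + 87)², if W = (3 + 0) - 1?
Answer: 10000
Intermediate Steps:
W = 2 (W = 3 - 1 = 2)
O(j, R) = R² + 2*j (O(j, R) = 2*j + R*R = 2*j + R² = R² + 2*j)
((1*(-6) + O(-3, 5)) + 87)² = ((1*(-6) + (5² + 2*(-3))) + 87)² = ((-6 + (25 - 6)) + 87)² = ((-6 + 19) + 87)² = (13 + 87)² = 100² = 10000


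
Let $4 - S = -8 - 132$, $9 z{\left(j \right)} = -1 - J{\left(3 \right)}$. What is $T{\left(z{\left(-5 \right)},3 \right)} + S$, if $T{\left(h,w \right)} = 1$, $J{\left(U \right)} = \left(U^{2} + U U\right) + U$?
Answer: $145$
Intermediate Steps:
$J{\left(U \right)} = U + 2 U^{2}$ ($J{\left(U \right)} = \left(U^{2} + U^{2}\right) + U = 2 U^{2} + U = U + 2 U^{2}$)
$z{\left(j \right)} = - \frac{22}{9}$ ($z{\left(j \right)} = \frac{-1 - 3 \left(1 + 2 \cdot 3\right)}{9} = \frac{-1 - 3 \left(1 + 6\right)}{9} = \frac{-1 - 3 \cdot 7}{9} = \frac{-1 - 21}{9} = \frac{1}{9} \left(-22\right) = - \frac{22}{9}$)
$S = 144$ ($S = 4 - \left(-8 - 132\right) = 4 - -140 = 4 + 140 = 144$)
$T{\left(z{\left(-5 \right)},3 \right)} + S = 1 + 144 = 145$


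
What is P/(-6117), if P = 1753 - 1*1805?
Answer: 52/6117 ≈ 0.0085009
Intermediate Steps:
P = -52 (P = 1753 - 1805 = -52)
P/(-6117) = -52/(-6117) = -52*(-1/6117) = 52/6117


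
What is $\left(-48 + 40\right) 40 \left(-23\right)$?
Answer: $7360$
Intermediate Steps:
$\left(-48 + 40\right) 40 \left(-23\right) = \left(-8\right) 40 \left(-23\right) = \left(-320\right) \left(-23\right) = 7360$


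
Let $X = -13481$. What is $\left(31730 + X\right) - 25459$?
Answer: $-7210$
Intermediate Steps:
$\left(31730 + X\right) - 25459 = \left(31730 - 13481\right) - 25459 = 18249 - 25459 = -7210$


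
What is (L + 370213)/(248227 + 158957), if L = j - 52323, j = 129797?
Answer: 149229/135728 ≈ 1.0995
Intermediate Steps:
L = 77474 (L = 129797 - 52323 = 77474)
(L + 370213)/(248227 + 158957) = (77474 + 370213)/(248227 + 158957) = 447687/407184 = 447687*(1/407184) = 149229/135728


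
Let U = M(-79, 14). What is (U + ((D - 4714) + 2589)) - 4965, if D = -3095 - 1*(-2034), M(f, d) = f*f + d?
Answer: -1896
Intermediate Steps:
M(f, d) = d + f**2 (M(f, d) = f**2 + d = d + f**2)
U = 6255 (U = 14 + (-79)**2 = 14 + 6241 = 6255)
D = -1061 (D = -3095 + 2034 = -1061)
(U + ((D - 4714) + 2589)) - 4965 = (6255 + ((-1061 - 4714) + 2589)) - 4965 = (6255 + (-5775 + 2589)) - 4965 = (6255 - 3186) - 4965 = 3069 - 4965 = -1896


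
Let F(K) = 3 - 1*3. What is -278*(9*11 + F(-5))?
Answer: -27522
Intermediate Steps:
F(K) = 0 (F(K) = 3 - 3 = 0)
-278*(9*11 + F(-5)) = -278*(9*11 + 0) = -278*(99 + 0) = -278*99 = -27522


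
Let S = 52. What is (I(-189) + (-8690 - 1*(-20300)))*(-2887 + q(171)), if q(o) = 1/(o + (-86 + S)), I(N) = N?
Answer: -4517211078/137 ≈ -3.2972e+7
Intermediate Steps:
q(o) = 1/(-34 + o) (q(o) = 1/(o + (-86 + 52)) = 1/(o - 34) = 1/(-34 + o))
(I(-189) + (-8690 - 1*(-20300)))*(-2887 + q(171)) = (-189 + (-8690 - 1*(-20300)))*(-2887 + 1/(-34 + 171)) = (-189 + (-8690 + 20300))*(-2887 + 1/137) = (-189 + 11610)*(-2887 + 1/137) = 11421*(-395518/137) = -4517211078/137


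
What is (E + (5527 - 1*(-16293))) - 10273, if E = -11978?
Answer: -431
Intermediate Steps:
(E + (5527 - 1*(-16293))) - 10273 = (-11978 + (5527 - 1*(-16293))) - 10273 = (-11978 + (5527 + 16293)) - 10273 = (-11978 + 21820) - 10273 = 9842 - 10273 = -431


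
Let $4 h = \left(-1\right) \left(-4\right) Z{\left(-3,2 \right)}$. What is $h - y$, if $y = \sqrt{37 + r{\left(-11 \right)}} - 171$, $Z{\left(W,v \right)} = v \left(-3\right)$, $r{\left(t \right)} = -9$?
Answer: $165 - 2 \sqrt{7} \approx 159.71$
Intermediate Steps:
$Z{\left(W,v \right)} = - 3 v$
$h = -6$ ($h = \frac{\left(-1\right) \left(-4\right) \left(\left(-3\right) 2\right)}{4} = \frac{4 \left(-6\right)}{4} = \frac{1}{4} \left(-24\right) = -6$)
$y = -171 + 2 \sqrt{7}$ ($y = \sqrt{37 - 9} - 171 = \sqrt{28} - 171 = 2 \sqrt{7} - 171 = -171 + 2 \sqrt{7} \approx -165.71$)
$h - y = -6 - \left(-171 + 2 \sqrt{7}\right) = -6 + \left(171 - 2 \sqrt{7}\right) = 165 - 2 \sqrt{7}$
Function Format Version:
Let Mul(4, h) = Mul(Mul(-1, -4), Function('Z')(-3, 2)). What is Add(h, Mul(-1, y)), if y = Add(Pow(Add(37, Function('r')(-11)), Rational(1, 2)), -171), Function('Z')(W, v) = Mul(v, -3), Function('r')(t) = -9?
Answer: Add(165, Mul(-2, Pow(7, Rational(1, 2)))) ≈ 159.71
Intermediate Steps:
Function('Z')(W, v) = Mul(-3, v)
h = -6 (h = Mul(Rational(1, 4), Mul(Mul(-1, -4), Mul(-3, 2))) = Mul(Rational(1, 4), Mul(4, -6)) = Mul(Rational(1, 4), -24) = -6)
y = Add(-171, Mul(2, Pow(7, Rational(1, 2)))) (y = Add(Pow(Add(37, -9), Rational(1, 2)), -171) = Add(Pow(28, Rational(1, 2)), -171) = Add(Mul(2, Pow(7, Rational(1, 2))), -171) = Add(-171, Mul(2, Pow(7, Rational(1, 2)))) ≈ -165.71)
Add(h, Mul(-1, y)) = Add(-6, Mul(-1, Add(-171, Mul(2, Pow(7, Rational(1, 2)))))) = Add(-6, Add(171, Mul(-2, Pow(7, Rational(1, 2))))) = Add(165, Mul(-2, Pow(7, Rational(1, 2))))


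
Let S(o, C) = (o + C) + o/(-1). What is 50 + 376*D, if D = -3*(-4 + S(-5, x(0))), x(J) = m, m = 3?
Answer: 1178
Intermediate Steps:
x(J) = 3
S(o, C) = C (S(o, C) = (C + o) + o*(-1) = (C + o) - o = C)
D = 3 (D = -3*(-4 + 3) = -3*(-1) = 3)
50 + 376*D = 50 + 376*3 = 50 + 1128 = 1178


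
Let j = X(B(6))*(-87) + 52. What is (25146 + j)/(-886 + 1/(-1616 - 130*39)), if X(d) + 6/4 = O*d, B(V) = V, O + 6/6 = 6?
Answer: -151895891/5923797 ≈ -25.642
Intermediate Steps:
O = 5 (O = -1 + 6 = 5)
X(d) = -3/2 + 5*d
j = -4855/2 (j = (-3/2 + 5*6)*(-87) + 52 = (-3/2 + 30)*(-87) + 52 = (57/2)*(-87) + 52 = -4959/2 + 52 = -4855/2 ≈ -2427.5)
(25146 + j)/(-886 + 1/(-1616 - 130*39)) = (25146 - 4855/2)/(-886 + 1/(-1616 - 130*39)) = 45437/(2*(-886 + 1/(-1616 - 5070))) = 45437/(2*(-886 + 1/(-6686))) = 45437/(2*(-886 - 1/6686)) = 45437/(2*(-5923797/6686)) = (45437/2)*(-6686/5923797) = -151895891/5923797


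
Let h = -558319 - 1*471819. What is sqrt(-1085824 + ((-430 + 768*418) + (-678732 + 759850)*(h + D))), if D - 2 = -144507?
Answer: 2*I*sqrt(23821364026) ≈ 3.0868e+5*I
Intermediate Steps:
h = -1030138 (h = -558319 - 471819 = -1030138)
D = -144505 (D = 2 - 144507 = -144505)
sqrt(-1085824 + ((-430 + 768*418) + (-678732 + 759850)*(h + D))) = sqrt(-1085824 + ((-430 + 768*418) + (-678732 + 759850)*(-1030138 - 144505))) = sqrt(-1085824 + ((-430 + 321024) + 81118*(-1174643))) = sqrt(-1085824 + (320594 - 95284690874)) = sqrt(-1085824 - 95284370280) = sqrt(-95285456104) = 2*I*sqrt(23821364026)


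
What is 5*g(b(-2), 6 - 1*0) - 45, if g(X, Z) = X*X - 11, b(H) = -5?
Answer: 25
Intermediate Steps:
g(X, Z) = -11 + X² (g(X, Z) = X² - 11 = -11 + X²)
5*g(b(-2), 6 - 1*0) - 45 = 5*(-11 + (-5)²) - 45 = 5*(-11 + 25) - 45 = 5*14 - 45 = 70 - 45 = 25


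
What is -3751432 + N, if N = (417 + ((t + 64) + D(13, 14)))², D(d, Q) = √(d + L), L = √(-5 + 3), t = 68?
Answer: -3751432 + (549 + √(13 + I*√2))² ≈ -3.4461e+6 + 216.43*I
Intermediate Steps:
L = I*√2 (L = √(-2) = I*√2 ≈ 1.4142*I)
D(d, Q) = √(d + I*√2)
N = (549 + √(13 + I*√2))² (N = (417 + ((68 + 64) + √(13 + I*√2)))² = (417 + (132 + √(13 + I*√2)))² = (549 + √(13 + I*√2))² ≈ 3.0538e+5 + 216.0*I)
-3751432 + N = -3751432 + (549 + √(13 + I*√2))²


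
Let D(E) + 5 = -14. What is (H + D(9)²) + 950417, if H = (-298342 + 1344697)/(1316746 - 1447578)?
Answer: 124391140941/130832 ≈ 9.5077e+5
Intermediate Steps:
H = -1046355/130832 (H = 1046355/(-130832) = 1046355*(-1/130832) = -1046355/130832 ≈ -7.9977)
D(E) = -19 (D(E) = -5 - 14 = -19)
(H + D(9)²) + 950417 = (-1046355/130832 + (-19)²) + 950417 = (-1046355/130832 + 361) + 950417 = 46183997/130832 + 950417 = 124391140941/130832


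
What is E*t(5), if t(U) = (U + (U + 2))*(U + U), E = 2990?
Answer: 358800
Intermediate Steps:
t(U) = 2*U*(2 + 2*U) (t(U) = (U + (2 + U))*(2*U) = (2 + 2*U)*(2*U) = 2*U*(2 + 2*U))
E*t(5) = 2990*(4*5*(1 + 5)) = 2990*(4*5*6) = 2990*120 = 358800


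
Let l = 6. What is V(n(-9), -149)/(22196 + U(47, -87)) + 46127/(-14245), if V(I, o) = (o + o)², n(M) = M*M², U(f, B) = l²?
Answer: 8554197/11310530 ≈ 0.75630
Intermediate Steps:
U(f, B) = 36 (U(f, B) = 6² = 36)
n(M) = M³
V(I, o) = 4*o² (V(I, o) = (2*o)² = 4*o²)
V(n(-9), -149)/(22196 + U(47, -87)) + 46127/(-14245) = (4*(-149)²)/(22196 + 36) + 46127/(-14245) = (4*22201)/22232 + 46127*(-1/14245) = 88804*(1/22232) - 46127/14245 = 22201/5558 - 46127/14245 = 8554197/11310530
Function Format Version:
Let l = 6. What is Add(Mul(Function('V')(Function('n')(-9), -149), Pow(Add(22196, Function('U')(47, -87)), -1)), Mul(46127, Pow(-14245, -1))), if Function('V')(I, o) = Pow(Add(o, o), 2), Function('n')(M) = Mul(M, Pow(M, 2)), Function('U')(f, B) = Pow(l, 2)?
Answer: Rational(8554197, 11310530) ≈ 0.75630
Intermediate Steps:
Function('U')(f, B) = 36 (Function('U')(f, B) = Pow(6, 2) = 36)
Function('n')(M) = Pow(M, 3)
Function('V')(I, o) = Mul(4, Pow(o, 2)) (Function('V')(I, o) = Pow(Mul(2, o), 2) = Mul(4, Pow(o, 2)))
Add(Mul(Function('V')(Function('n')(-9), -149), Pow(Add(22196, Function('U')(47, -87)), -1)), Mul(46127, Pow(-14245, -1))) = Add(Mul(Mul(4, Pow(-149, 2)), Pow(Add(22196, 36), -1)), Mul(46127, Pow(-14245, -1))) = Add(Mul(Mul(4, 22201), Pow(22232, -1)), Mul(46127, Rational(-1, 14245))) = Add(Mul(88804, Rational(1, 22232)), Rational(-46127, 14245)) = Add(Rational(22201, 5558), Rational(-46127, 14245)) = Rational(8554197, 11310530)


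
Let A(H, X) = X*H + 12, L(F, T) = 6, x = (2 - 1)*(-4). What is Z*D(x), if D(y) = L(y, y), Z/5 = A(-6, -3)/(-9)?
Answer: -100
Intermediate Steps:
x = -4 (x = 1*(-4) = -4)
A(H, X) = 12 + H*X (A(H, X) = H*X + 12 = 12 + H*X)
Z = -50/3 (Z = 5*((12 - 6*(-3))/(-9)) = 5*((12 + 18)*(-⅑)) = 5*(30*(-⅑)) = 5*(-10/3) = -50/3 ≈ -16.667)
D(y) = 6
Z*D(x) = -50/3*6 = -100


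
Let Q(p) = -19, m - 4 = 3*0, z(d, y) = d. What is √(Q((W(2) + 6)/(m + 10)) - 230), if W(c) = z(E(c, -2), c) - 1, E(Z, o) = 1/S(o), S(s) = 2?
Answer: I*√249 ≈ 15.78*I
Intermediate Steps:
E(Z, o) = ½ (E(Z, o) = 1/2 = ½)
m = 4 (m = 4 + 3*0 = 4 + 0 = 4)
W(c) = -½ (W(c) = ½ - 1 = -½)
√(Q((W(2) + 6)/(m + 10)) - 230) = √(-19 - 230) = √(-249) = I*√249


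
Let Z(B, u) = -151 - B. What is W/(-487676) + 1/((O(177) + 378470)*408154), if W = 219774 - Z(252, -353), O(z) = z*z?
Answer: -18413523722258733/40784612356854548 ≈ -0.45148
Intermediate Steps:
O(z) = z²
W = 220177 (W = 219774 - (-151 - 1*252) = 219774 - (-151 - 252) = 219774 - 1*(-403) = 219774 + 403 = 220177)
W/(-487676) + 1/((O(177) + 378470)*408154) = 220177/(-487676) + 1/((177² + 378470)*408154) = 220177*(-1/487676) + (1/408154)/(31329 + 378470) = -220177/487676 + (1/408154)/409799 = -220177/487676 + (1/409799)*(1/408154) = -220177/487676 + 1/167261101046 = -18413523722258733/40784612356854548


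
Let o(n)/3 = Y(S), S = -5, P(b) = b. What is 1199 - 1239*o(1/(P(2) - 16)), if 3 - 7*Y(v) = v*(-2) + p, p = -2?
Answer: 3854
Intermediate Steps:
Y(v) = 5/7 + 2*v/7 (Y(v) = 3/7 - (v*(-2) - 2)/7 = 3/7 - (-2*v - 2)/7 = 3/7 - (-2 - 2*v)/7 = 3/7 + (2/7 + 2*v/7) = 5/7 + 2*v/7)
o(n) = -15/7 (o(n) = 3*(5/7 + (2/7)*(-5)) = 3*(5/7 - 10/7) = 3*(-5/7) = -15/7)
1199 - 1239*o(1/(P(2) - 16)) = 1199 - 1239*(-15/7) = 1199 + 2655 = 3854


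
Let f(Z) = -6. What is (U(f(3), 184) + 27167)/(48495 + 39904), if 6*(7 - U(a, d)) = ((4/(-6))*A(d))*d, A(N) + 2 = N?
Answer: 278054/795591 ≈ 0.34949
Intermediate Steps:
A(N) = -2 + N
U(a, d) = 7 - d*(4/3 - 2*d/3)/6 (U(a, d) = 7 - (4/(-6))*(-2 + d)*d/6 = 7 - (4*(-⅙))*(-2 + d)*d/6 = 7 - (-2*(-2 + d)/3)*d/6 = 7 - (4/3 - 2*d/3)*d/6 = 7 - d*(4/3 - 2*d/3)/6)
(U(f(3), 184) + 27167)/(48495 + 39904) = ((7 + (⅑)*184*(-2 + 184)) + 27167)/(48495 + 39904) = ((7 + (⅑)*184*182) + 27167)/88399 = ((7 + 33488/9) + 27167)*(1/88399) = (33551/9 + 27167)*(1/88399) = (278054/9)*(1/88399) = 278054/795591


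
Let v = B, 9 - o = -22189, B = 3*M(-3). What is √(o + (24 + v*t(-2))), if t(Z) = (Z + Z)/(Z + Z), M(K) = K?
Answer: √22213 ≈ 149.04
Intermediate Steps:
t(Z) = 1 (t(Z) = (2*Z)/((2*Z)) = (2*Z)*(1/(2*Z)) = 1)
B = -9 (B = 3*(-3) = -9)
o = 22198 (o = 9 - 1*(-22189) = 9 + 22189 = 22198)
v = -9
√(o + (24 + v*t(-2))) = √(22198 + (24 - 9*1)) = √(22198 + (24 - 9)) = √(22198 + 15) = √22213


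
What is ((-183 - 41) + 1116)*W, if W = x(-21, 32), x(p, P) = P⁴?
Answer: 935329792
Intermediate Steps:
W = 1048576 (W = 32⁴ = 1048576)
((-183 - 41) + 1116)*W = ((-183 - 41) + 1116)*1048576 = (-224 + 1116)*1048576 = 892*1048576 = 935329792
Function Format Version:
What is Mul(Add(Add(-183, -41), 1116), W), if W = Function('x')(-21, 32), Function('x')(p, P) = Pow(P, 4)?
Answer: 935329792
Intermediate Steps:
W = 1048576 (W = Pow(32, 4) = 1048576)
Mul(Add(Add(-183, -41), 1116), W) = Mul(Add(Add(-183, -41), 1116), 1048576) = Mul(Add(-224, 1116), 1048576) = Mul(892, 1048576) = 935329792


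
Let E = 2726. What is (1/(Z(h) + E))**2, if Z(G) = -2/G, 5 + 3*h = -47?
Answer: 676/5023832641 ≈ 1.3456e-7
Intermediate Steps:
h = -52/3 (h = -5/3 + (1/3)*(-47) = -5/3 - 47/3 = -52/3 ≈ -17.333)
(1/(Z(h) + E))**2 = (1/(-2/(-52/3) + 2726))**2 = (1/(-2*(-3/52) + 2726))**2 = (1/(3/26 + 2726))**2 = (1/(70879/26))**2 = (26/70879)**2 = 676/5023832641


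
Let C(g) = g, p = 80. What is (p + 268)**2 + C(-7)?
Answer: 121097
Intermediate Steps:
(p + 268)**2 + C(-7) = (80 + 268)**2 - 7 = 348**2 - 7 = 121104 - 7 = 121097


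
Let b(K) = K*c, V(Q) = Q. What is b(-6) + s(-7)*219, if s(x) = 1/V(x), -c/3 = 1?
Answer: -93/7 ≈ -13.286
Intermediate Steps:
c = -3 (c = -3*1 = -3)
b(K) = -3*K (b(K) = K*(-3) = -3*K)
s(x) = 1/x
b(-6) + s(-7)*219 = -3*(-6) + 219/(-7) = 18 - 1/7*219 = 18 - 219/7 = -93/7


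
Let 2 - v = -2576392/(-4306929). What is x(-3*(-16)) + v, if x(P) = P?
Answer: 212770058/4306929 ≈ 49.402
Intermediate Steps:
v = 6037466/4306929 (v = 2 - (-2576392)/(-4306929) = 2 - (-2576392)*(-1)/4306929 = 2 - 1*2576392/4306929 = 2 - 2576392/4306929 = 6037466/4306929 ≈ 1.4018)
x(-3*(-16)) + v = -3*(-16) + 6037466/4306929 = 48 + 6037466/4306929 = 212770058/4306929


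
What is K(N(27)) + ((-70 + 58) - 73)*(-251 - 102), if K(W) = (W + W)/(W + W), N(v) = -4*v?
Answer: 30006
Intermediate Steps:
K(W) = 1 (K(W) = (2*W)/((2*W)) = (2*W)*(1/(2*W)) = 1)
K(N(27)) + ((-70 + 58) - 73)*(-251 - 102) = 1 + ((-70 + 58) - 73)*(-251 - 102) = 1 + (-12 - 73)*(-353) = 1 - 85*(-353) = 1 + 30005 = 30006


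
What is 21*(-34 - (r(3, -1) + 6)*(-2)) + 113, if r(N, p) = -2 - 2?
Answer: -517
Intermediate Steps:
r(N, p) = -4
21*(-34 - (r(3, -1) + 6)*(-2)) + 113 = 21*(-34 - (-4 + 6)*(-2)) + 113 = 21*(-34 - 2*(-2)) + 113 = 21*(-34 - 1*(-4)) + 113 = 21*(-34 + 4) + 113 = 21*(-30) + 113 = -630 + 113 = -517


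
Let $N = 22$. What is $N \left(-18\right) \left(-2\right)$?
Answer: $792$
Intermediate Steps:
$N \left(-18\right) \left(-2\right) = 22 \left(-18\right) \left(-2\right) = \left(-396\right) \left(-2\right) = 792$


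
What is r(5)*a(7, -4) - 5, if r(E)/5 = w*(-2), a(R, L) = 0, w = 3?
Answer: -5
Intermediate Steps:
r(E) = -30 (r(E) = 5*(3*(-2)) = 5*(-6) = -30)
r(5)*a(7, -4) - 5 = -30*0 - 5 = 0 - 5 = -5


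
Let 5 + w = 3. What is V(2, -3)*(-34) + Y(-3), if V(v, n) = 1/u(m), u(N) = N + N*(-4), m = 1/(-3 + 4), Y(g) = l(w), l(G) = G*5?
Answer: 4/3 ≈ 1.3333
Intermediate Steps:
w = -2 (w = -5 + 3 = -2)
l(G) = 5*G
Y(g) = -10 (Y(g) = 5*(-2) = -10)
m = 1 (m = 1/1 = 1)
u(N) = -3*N (u(N) = N - 4*N = -3*N)
V(v, n) = -⅓ (V(v, n) = 1/(-3*1) = 1/(-3) = -⅓)
V(2, -3)*(-34) + Y(-3) = -⅓*(-34) - 10 = 34/3 - 10 = 4/3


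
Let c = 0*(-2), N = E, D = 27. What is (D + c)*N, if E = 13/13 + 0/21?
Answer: 27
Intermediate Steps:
E = 1 (E = 13*(1/13) + 0*(1/21) = 1 + 0 = 1)
N = 1
c = 0
(D + c)*N = (27 + 0)*1 = 27*1 = 27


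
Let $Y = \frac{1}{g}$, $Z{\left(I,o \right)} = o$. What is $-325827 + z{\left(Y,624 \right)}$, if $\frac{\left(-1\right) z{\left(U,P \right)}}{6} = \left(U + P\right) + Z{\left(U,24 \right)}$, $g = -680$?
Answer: $- \frac{112103097}{340} \approx -3.2972 \cdot 10^{5}$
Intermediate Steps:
$Y = - \frac{1}{680}$ ($Y = \frac{1}{-680} = - \frac{1}{680} \approx -0.0014706$)
$z{\left(U,P \right)} = -144 - 6 P - 6 U$ ($z{\left(U,P \right)} = - 6 \left(\left(U + P\right) + 24\right) = - 6 \left(\left(P + U\right) + 24\right) = - 6 \left(24 + P + U\right) = -144 - 6 P - 6 U$)
$-325827 + z{\left(Y,624 \right)} = -325827 - \frac{1321917}{340} = - \frac{112103097}{340}$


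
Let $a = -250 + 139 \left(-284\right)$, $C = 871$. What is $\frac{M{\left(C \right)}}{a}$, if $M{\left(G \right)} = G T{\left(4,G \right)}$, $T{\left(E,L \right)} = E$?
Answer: $- \frac{1742}{19863} \approx -0.087701$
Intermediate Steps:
$M{\left(G \right)} = 4 G$ ($M{\left(G \right)} = G 4 = 4 G$)
$a = -39726$ ($a = -250 - 39476 = -39726$)
$\frac{M{\left(C \right)}}{a} = \frac{4 \cdot 871}{-39726} = 3484 \left(- \frac{1}{39726}\right) = - \frac{1742}{19863}$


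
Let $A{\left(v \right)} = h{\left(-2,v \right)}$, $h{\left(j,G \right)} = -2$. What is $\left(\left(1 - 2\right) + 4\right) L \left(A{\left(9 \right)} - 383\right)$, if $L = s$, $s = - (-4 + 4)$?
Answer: $0$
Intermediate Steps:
$A{\left(v \right)} = -2$
$s = 0$ ($s = \left(-1\right) 0 = 0$)
$L = 0$
$\left(\left(1 - 2\right) + 4\right) L \left(A{\left(9 \right)} - 383\right) = \left(\left(1 - 2\right) + 4\right) 0 \left(-2 - 383\right) = \left(-1 + 4\right) 0 \left(-385\right) = 3 \cdot 0 \left(-385\right) = 0 \left(-385\right) = 0$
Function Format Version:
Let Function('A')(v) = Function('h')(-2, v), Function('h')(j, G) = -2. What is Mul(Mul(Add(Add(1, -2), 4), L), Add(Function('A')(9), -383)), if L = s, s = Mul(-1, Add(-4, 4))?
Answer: 0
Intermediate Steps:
Function('A')(v) = -2
s = 0 (s = Mul(-1, 0) = 0)
L = 0
Mul(Mul(Add(Add(1, -2), 4), L), Add(Function('A')(9), -383)) = Mul(Mul(Add(Add(1, -2), 4), 0), Add(-2, -383)) = Mul(Mul(Add(-1, 4), 0), -385) = Mul(Mul(3, 0), -385) = Mul(0, -385) = 0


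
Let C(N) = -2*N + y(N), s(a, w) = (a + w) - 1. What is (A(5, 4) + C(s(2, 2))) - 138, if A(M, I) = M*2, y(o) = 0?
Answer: -134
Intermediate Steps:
s(a, w) = -1 + a + w
C(N) = -2*N (C(N) = -2*N + 0 = -2*N)
A(M, I) = 2*M
(A(5, 4) + C(s(2, 2))) - 138 = (2*5 - 2*(-1 + 2 + 2)) - 138 = (10 - 2*3) - 138 = (10 - 6) - 138 = 4 - 138 = -134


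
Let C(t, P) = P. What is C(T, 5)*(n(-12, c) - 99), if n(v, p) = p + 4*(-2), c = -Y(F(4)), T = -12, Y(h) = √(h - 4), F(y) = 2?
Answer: -535 - 5*I*√2 ≈ -535.0 - 7.0711*I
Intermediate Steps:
Y(h) = √(-4 + h)
c = -I*√2 (c = -√(-4 + 2) = -√(-2) = -I*√2 ≈ -1.4142*I)
n(v, p) = -8 + p (n(v, p) = p - 8 = -8 + p)
C(T, 5)*(n(-12, c) - 99) = 5*((-8 - I*√2) - 99) = 5*(-107 - I*√2) = -535 - 5*I*√2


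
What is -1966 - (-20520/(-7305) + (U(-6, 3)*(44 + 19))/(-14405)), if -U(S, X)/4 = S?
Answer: -13810921706/7015235 ≈ -1968.7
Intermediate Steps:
U(S, X) = -4*S
-1966 - (-20520/(-7305) + (U(-6, 3)*(44 + 19))/(-14405)) = -1966 - (-20520/(-7305) + ((-4*(-6))*(44 + 19))/(-14405)) = -1966 - (-20520*(-1/7305) + (24*63)*(-1/14405)) = -1966 - (1368/487 + 1512*(-1/14405)) = -1966 - (1368/487 - 1512/14405) = -1966 - 1*18969696/7015235 = -1966 - 18969696/7015235 = -13810921706/7015235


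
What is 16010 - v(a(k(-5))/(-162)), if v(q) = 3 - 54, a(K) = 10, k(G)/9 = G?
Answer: 16061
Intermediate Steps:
k(G) = 9*G
v(q) = -51
16010 - v(a(k(-5))/(-162)) = 16010 - 1*(-51) = 16010 + 51 = 16061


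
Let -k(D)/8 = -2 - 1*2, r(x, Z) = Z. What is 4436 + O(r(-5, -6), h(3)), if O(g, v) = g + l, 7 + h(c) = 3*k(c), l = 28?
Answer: 4458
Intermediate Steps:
k(D) = 32 (k(D) = -8*(-2 - 1*2) = -8*(-2 - 2) = -8*(-4) = 32)
h(c) = 89 (h(c) = -7 + 3*32 = -7 + 96 = 89)
O(g, v) = 28 + g (O(g, v) = g + 28 = 28 + g)
4436 + O(r(-5, -6), h(3)) = 4436 + (28 - 6) = 4436 + 22 = 4458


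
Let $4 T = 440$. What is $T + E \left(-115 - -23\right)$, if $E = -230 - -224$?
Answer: $662$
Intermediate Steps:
$T = 110$ ($T = \frac{1}{4} \cdot 440 = 110$)
$E = -6$ ($E = -230 + 224 = -6$)
$T + E \left(-115 - -23\right) = 110 - 6 \left(-115 - -23\right) = 110 - 6 \left(-115 + 23\right) = 110 - -552 = 110 + 552 = 662$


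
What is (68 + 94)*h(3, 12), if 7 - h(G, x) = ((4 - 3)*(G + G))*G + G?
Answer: -2268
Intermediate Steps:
h(G, x) = 7 - G - 2*G**2 (h(G, x) = 7 - (((4 - 3)*(G + G))*G + G) = 7 - ((1*(2*G))*G + G) = 7 - ((2*G)*G + G) = 7 - (2*G**2 + G) = 7 - (G + 2*G**2) = 7 + (-G - 2*G**2) = 7 - G - 2*G**2)
(68 + 94)*h(3, 12) = (68 + 94)*(7 - 1*3 - 2*3**2) = 162*(7 - 3 - 2*9) = 162*(7 - 3 - 18) = 162*(-14) = -2268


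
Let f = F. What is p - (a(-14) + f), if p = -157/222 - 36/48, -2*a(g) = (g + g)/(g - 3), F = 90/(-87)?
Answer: 87733/218892 ≈ 0.40080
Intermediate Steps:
F = -30/29 (F = 90*(-1/87) = -30/29 ≈ -1.0345)
f = -30/29 ≈ -1.0345
a(g) = -g/(-3 + g) (a(g) = -(g + g)/(2*(g - 3)) = -2*g/(2*(-3 + g)) = -g/(-3 + g))
p = -647/444 (p = -157*1/222 - 36*1/48 = -157/222 - ¾ = -647/444 ≈ -1.4572)
p - (a(-14) + f) = -647/444 - (-1*(-14)/(-3 - 14) - 30/29) = -647/444 - (-1*(-14)/(-17) - 30/29) = -647/444 - (-1*(-14)*(-1/17) - 30/29) = -647/444 - (-14/17 - 30/29) = -647/444 - 1*(-916/493) = -647/444 + 916/493 = 87733/218892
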